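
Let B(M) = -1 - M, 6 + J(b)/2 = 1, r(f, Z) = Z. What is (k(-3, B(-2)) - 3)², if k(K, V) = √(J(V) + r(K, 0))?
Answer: (3 - I*√10)² ≈ -1.0 - 18.974*I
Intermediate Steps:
J(b) = -10 (J(b) = -12 + 2*1 = -12 + 2 = -10)
k(K, V) = I*√10 (k(K, V) = √(-10 + 0) = √(-10) = I*√10)
(k(-3, B(-2)) - 3)² = (I*√10 - 3)² = (-3 + I*√10)²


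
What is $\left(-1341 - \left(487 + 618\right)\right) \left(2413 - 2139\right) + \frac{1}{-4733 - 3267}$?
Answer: $- \frac{5361632001}{8000} \approx -6.702 \cdot 10^{5}$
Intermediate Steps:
$\left(-1341 - \left(487 + 618\right)\right) \left(2413 - 2139\right) + \frac{1}{-4733 - 3267} = \left(-1341 - 1105\right) 274 + \frac{1}{-8000} = \left(-1341 - 1105\right) 274 - \frac{1}{8000} = \left(-2446\right) 274 - \frac{1}{8000} = -670204 - \frac{1}{8000} = - \frac{5361632001}{8000}$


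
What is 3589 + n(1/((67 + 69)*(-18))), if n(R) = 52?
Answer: 3641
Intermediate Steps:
3589 + n(1/((67 + 69)*(-18))) = 3589 + 52 = 3641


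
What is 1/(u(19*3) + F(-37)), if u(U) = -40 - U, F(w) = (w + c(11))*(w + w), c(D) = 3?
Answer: 1/2419 ≈ 0.00041339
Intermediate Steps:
F(w) = 2*w*(3 + w) (F(w) = (w + 3)*(w + w) = (3 + w)*(2*w) = 2*w*(3 + w))
1/(u(19*3) + F(-37)) = 1/((-40 - 19*3) + 2*(-37)*(3 - 37)) = 1/((-40 - 1*57) + 2*(-37)*(-34)) = 1/((-40 - 57) + 2516) = 1/(-97 + 2516) = 1/2419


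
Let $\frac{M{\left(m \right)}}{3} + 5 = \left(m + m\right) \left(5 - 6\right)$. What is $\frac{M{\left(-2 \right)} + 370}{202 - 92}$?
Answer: $\frac{367}{110} \approx 3.3364$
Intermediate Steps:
$M{\left(m \right)} = -15 - 6 m$ ($M{\left(m \right)} = -15 + 3 \left(m + m\right) \left(5 - 6\right) = -15 + 3 \cdot 2 m \left(-1\right) = -15 + 3 \left(- 2 m\right) = -15 - 6 m$)
$\frac{M{\left(-2 \right)} + 370}{202 - 92} = \frac{\left(-15 - -12\right) + 370}{202 - 92} = \frac{\left(-15 + 12\right) + 370}{110} = \left(-3 + 370\right) \frac{1}{110} = 367 \cdot \frac{1}{110} = \frac{367}{110}$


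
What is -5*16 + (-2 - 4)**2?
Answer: -44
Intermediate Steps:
-5*16 + (-2 - 4)**2 = -80 + (-6)**2 = -80 + 36 = -44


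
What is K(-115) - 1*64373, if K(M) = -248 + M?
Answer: -64736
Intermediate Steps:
K(-115) - 1*64373 = (-248 - 115) - 1*64373 = -363 - 64373 = -64736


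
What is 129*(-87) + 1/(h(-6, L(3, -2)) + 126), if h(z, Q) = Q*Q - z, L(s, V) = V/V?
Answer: -1492658/133 ≈ -11223.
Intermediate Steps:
L(s, V) = 1
h(z, Q) = Q² - z
129*(-87) + 1/(h(-6, L(3, -2)) + 126) = 129*(-87) + 1/((1² - 1*(-6)) + 126) = -11223 + 1/((1 + 6) + 126) = -11223 + 1/(7 + 126) = -11223 + 1/133 = -1492658/133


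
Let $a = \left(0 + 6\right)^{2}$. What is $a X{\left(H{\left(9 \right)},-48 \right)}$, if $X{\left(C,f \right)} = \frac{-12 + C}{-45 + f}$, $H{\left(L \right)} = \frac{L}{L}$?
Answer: $\frac{132}{31} \approx 4.2581$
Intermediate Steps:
$H{\left(L \right)} = 1$
$X{\left(C,f \right)} = \frac{-12 + C}{-45 + f}$
$a = 36$ ($a = 6^{2} = 36$)
$a X{\left(H{\left(9 \right)},-48 \right)} = 36 \frac{-12 + 1}{-45 - 48} = 36 \frac{1}{-93} \left(-11\right) = 36 \left(\left(- \frac{1}{93}\right) \left(-11\right)\right) = 36 \cdot \frac{11}{93} = \frac{132}{31}$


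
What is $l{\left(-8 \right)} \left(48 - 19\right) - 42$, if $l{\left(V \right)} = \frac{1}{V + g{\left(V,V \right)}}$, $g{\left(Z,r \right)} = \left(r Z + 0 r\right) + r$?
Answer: $- \frac{1987}{48} \approx -41.396$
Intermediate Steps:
$g{\left(Z,r \right)} = r + Z r$ ($g{\left(Z,r \right)} = \left(Z r + 0\right) + r = Z r + r = r + Z r$)
$l{\left(V \right)} = \frac{1}{V + V \left(1 + V\right)}$
$l{\left(-8 \right)} \left(48 - 19\right) - 42 = \frac{1}{\left(-8\right) \left(2 - 8\right)} \left(48 - 19\right) - 42 = - \frac{1}{8 \left(-6\right)} 29 - 42 = \left(- \frac{1}{8}\right) \left(- \frac{1}{6}\right) 29 - 42 = \frac{1}{48} \cdot 29 - 42 = \frac{29}{48} - 42 = - \frac{1987}{48}$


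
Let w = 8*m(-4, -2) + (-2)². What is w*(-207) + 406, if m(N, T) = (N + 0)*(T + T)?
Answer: -26918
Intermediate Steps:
m(N, T) = 2*N*T (m(N, T) = N*(2*T) = 2*N*T)
w = 132 (w = 8*(2*(-4)*(-2)) + (-2)² = 8*16 + 4 = 128 + 4 = 132)
w*(-207) + 406 = 132*(-207) + 406 = -27324 + 406 = -26918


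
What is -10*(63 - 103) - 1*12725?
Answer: -12325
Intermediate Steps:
-10*(63 - 103) - 1*12725 = -10*(-40) - 12725 = 400 - 12725 = -12325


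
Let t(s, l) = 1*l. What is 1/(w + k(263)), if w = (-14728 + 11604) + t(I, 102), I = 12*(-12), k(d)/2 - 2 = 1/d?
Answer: -263/793732 ≈ -0.00033135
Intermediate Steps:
k(d) = 4 + 2/d
I = -144
t(s, l) = l
w = -3022 (w = (-14728 + 11604) + 102 = -3124 + 102 = -3022)
1/(w + k(263)) = 1/(-3022 + (4 + 2/263)) = 1/(-3022 + 1054/263) = 1/(-793732/263) = -263/793732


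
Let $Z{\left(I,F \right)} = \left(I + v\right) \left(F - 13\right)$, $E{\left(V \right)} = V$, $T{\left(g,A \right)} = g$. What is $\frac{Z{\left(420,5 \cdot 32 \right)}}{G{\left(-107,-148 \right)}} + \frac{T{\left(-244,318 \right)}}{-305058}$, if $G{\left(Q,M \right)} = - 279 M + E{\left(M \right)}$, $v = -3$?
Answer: $\frac{67301401}{45148584} \approx 1.4907$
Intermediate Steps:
$G{\left(Q,M \right)} = - 278 M$ ($G{\left(Q,M \right)} = - 279 M + M = - 278 M$)
$Z{\left(I,F \right)} = \left(-13 + F\right) \left(-3 + I\right)$ ($Z{\left(I,F \right)} = \left(I - 3\right) \left(F - 13\right) = \left(-3 + I\right) \left(-13 + F\right) = \left(-13 + F\right) \left(-3 + I\right)$)
$\frac{Z{\left(420,5 \cdot 32 \right)}}{G{\left(-107,-148 \right)}} + \frac{T{\left(-244,318 \right)}}{-305058} = \frac{39 - 5460 - 3 \cdot 5 \cdot 32 + 5 \cdot 32 \cdot 420}{\left(-278\right) \left(-148\right)} - \frac{244}{-305058} = \frac{39 - 5460 - 480 + 160 \cdot 420}{41144} - - \frac{122}{152529} = \left(39 - 5460 - 480 + 67200\right) \frac{1}{41144} + \frac{122}{152529} = 61299 \cdot \frac{1}{41144} + \frac{122}{152529} = \frac{441}{296} + \frac{122}{152529} = \frac{67301401}{45148584}$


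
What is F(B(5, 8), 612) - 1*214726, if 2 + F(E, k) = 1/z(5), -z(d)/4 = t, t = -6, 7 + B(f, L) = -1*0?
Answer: -5153471/24 ≈ -2.1473e+5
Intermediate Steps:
B(f, L) = -7 (B(f, L) = -7 - 1*0 = -7 + 0 = -7)
z(d) = 24 (z(d) = -4*(-6) = 24)
F(E, k) = -47/24 (F(E, k) = -2 + 1/24 = -47/24)
F(B(5, 8), 612) - 1*214726 = -47/24 - 1*214726 = -47/24 - 214726 = -5153471/24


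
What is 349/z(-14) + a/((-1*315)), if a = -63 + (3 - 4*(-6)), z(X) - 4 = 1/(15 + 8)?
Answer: 281317/3255 ≈ 86.426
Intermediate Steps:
z(X) = 93/23 (z(X) = 4 + 1/(15 + 8) = 4 + 1/23 = 93/23)
a = -36 (a = -63 + (3 + 24) = -63 + 27 = -36)
349/z(-14) + a/((-1*315)) = 349/(93/23) - 36/((-1*315)) = 349*(23/93) - 36/(-315) = 8027/93 - 36*(-1/315) = 8027/93 + 4/35 = 281317/3255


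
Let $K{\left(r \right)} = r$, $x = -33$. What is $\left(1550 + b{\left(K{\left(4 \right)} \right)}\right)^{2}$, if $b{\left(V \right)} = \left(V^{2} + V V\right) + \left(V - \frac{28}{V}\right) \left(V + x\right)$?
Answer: $2785561$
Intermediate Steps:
$b{\left(V \right)} = 2 V^{2} + \left(-33 + V\right) \left(V - \frac{28}{V}\right)$ ($b{\left(V \right)} = \left(V^{2} + V V\right) + \left(V - \frac{28}{V}\right) \left(V - 33\right) = \left(V^{2} + V^{2}\right) + \left(V - \frac{28}{V}\right) \left(-33 + V\right) = 2 V^{2} + \left(-33 + V\right) \left(V - \frac{28}{V}\right)$)
$\left(1550 + b{\left(K{\left(4 \right)} \right)}\right)^{2} = \left(1550 + \left(-28 - 132 + 3 \cdot 4^{2} + \frac{924}{4}\right)\right)^{2} = \left(1550 + \left(-28 - 132 + 3 \cdot 16 + 924 \cdot \frac{1}{4}\right)\right)^{2} = \left(1550 + \left(-28 - 132 + 48 + 231\right)\right)^{2} = \left(1550 + 119\right)^{2} = 1669^{2} = 2785561$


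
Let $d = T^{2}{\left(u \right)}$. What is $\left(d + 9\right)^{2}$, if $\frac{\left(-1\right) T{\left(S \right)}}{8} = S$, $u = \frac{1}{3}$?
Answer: $\frac{21025}{81} \approx 259.57$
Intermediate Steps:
$u = \frac{1}{3} \approx 0.33333$
$T{\left(S \right)} = - 8 S$
$d = \frac{64}{9}$ ($d = \left(\left(-8\right) \frac{1}{3}\right)^{2} = \left(- \frac{8}{3}\right)^{2} = \frac{64}{9} \approx 7.1111$)
$\left(d + 9\right)^{2} = \left(\frac{64}{9} + 9\right)^{2} = \left(\frac{145}{9}\right)^{2} = \frac{21025}{81}$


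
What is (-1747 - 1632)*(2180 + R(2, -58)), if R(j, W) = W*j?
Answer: -6974256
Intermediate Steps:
(-1747 - 1632)*(2180 + R(2, -58)) = (-1747 - 1632)*(2180 - 58*2) = -3379*(2180 - 116) = -3379*2064 = -6974256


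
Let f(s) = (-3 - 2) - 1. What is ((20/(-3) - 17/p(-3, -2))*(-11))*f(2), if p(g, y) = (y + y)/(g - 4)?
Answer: -4807/2 ≈ -2403.5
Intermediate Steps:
f(s) = -6 (f(s) = -5 - 1 = -6)
p(g, y) = 2*y/(-4 + g) (p(g, y) = (2*y)/(-4 + g) = 2*y/(-4 + g))
((20/(-3) - 17/p(-3, -2))*(-11))*f(2) = ((20/(-3) - 17/(2*(-2)/(-4 - 3)))*(-11))*(-6) = ((20*(-⅓) - 17/(2*(-2)/(-7)))*(-11))*(-6) = ((-20/3 - 17/(2*(-2)*(-⅐)))*(-11))*(-6) = ((-20/3 - 17/4/7)*(-11))*(-6) = ((-20/3 - 17*7/4)*(-11))*(-6) = ((-20/3 - 119/4)*(-11))*(-6) = -437/12*(-11)*(-6) = (4807/12)*(-6) = -4807/2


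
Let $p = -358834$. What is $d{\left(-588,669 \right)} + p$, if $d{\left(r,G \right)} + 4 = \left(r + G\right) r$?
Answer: $-406466$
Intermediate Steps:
$d{\left(r,G \right)} = -4 + r \left(G + r\right)$ ($d{\left(r,G \right)} = -4 + \left(r + G\right) r = -4 + \left(G + r\right) r = -4 + r \left(G + r\right)$)
$d{\left(-588,669 \right)} + p = \left(-4 + \left(-588\right)^{2} + 669 \left(-588\right)\right) - 358834 = \left(-4 + 345744 - 393372\right) - 358834 = -47632 - 358834 = -406466$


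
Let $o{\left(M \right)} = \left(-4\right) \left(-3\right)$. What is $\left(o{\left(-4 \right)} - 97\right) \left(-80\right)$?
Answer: $6800$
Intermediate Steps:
$o{\left(M \right)} = 12$
$\left(o{\left(-4 \right)} - 97\right) \left(-80\right) = \left(12 - 97\right) \left(-80\right) = \left(-85\right) \left(-80\right) = 6800$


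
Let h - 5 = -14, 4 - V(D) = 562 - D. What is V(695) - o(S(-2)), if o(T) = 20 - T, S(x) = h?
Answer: 108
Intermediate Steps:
V(D) = -558 + D (V(D) = 4 - (562 - D) = 4 + (-562 + D) = -558 + D)
h = -9 (h = 5 - 14 = -9)
S(x) = -9
V(695) - o(S(-2)) = (-558 + 695) - (20 - 1*(-9)) = 137 - (20 + 9) = 137 - 1*29 = 137 - 29 = 108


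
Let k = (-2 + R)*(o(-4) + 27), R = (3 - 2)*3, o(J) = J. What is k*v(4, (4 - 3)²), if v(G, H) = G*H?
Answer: 92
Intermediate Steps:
R = 3 (R = 1*3 = 3)
k = 23 (k = (-2 + 3)*(-4 + 27) = 1*23 = 23)
k*v(4, (4 - 3)²) = 23*(4*(4 - 3)²) = 23*(4*1²) = 23*(4*1) = 23*4 = 92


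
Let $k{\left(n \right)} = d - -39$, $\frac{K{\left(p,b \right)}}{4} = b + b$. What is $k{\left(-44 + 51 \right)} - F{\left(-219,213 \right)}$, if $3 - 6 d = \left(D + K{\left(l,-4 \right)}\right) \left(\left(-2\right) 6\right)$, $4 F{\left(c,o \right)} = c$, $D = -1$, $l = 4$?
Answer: $\frac{113}{4} \approx 28.25$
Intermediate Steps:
$K{\left(p,b \right)} = 8 b$ ($K{\left(p,b \right)} = 4 \left(b + b\right) = 4 \cdot 2 b = 8 b$)
$F{\left(c,o \right)} = \frac{c}{4}$
$d = - \frac{131}{2}$ ($d = \frac{1}{2} - \frac{\left(-1 + 8 \left(-4\right)\right) \left(\left(-2\right) 6\right)}{6} = \frac{1}{2} - \frac{\left(-1 - 32\right) \left(-12\right)}{6} = \frac{1}{2} - \frac{\left(-33\right) \left(-12\right)}{6} = \frac{1}{2} - 66 = - \frac{131}{2} \approx -65.5$)
$k{\left(n \right)} = - \frac{53}{2}$ ($k{\left(n \right)} = - \frac{131}{2} - -39 = - \frac{131}{2} + 39 = - \frac{53}{2}$)
$k{\left(-44 + 51 \right)} - F{\left(-219,213 \right)} = - \frac{53}{2} - \frac{1}{4} \left(-219\right) = - \frac{53}{2} - - \frac{219}{4} = - \frac{53}{2} + \frac{219}{4} = \frac{113}{4}$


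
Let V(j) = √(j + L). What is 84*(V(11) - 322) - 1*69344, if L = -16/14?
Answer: -96392 + 12*√483 ≈ -96128.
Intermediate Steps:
L = -8/7 (L = -16*1/14 = -8/7 ≈ -1.1429)
V(j) = √(-8/7 + j) (V(j) = √(j - 8/7) = √(-8/7 + j))
84*(V(11) - 322) - 1*69344 = 84*(√(-56 + 49*11)/7 - 322) - 1*69344 = 84*(√(-56 + 539)/7 - 322) - 69344 = 84*(√483/7 - 322) - 69344 = 84*(-322 + √483/7) - 69344 = (-27048 + 12*√483) - 69344 = -96392 + 12*√483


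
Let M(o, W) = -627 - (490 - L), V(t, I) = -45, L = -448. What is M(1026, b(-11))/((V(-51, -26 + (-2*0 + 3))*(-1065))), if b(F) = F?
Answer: -313/9585 ≈ -0.032655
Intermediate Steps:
M(o, W) = -1565 (M(o, W) = -627 - (490 - 1*(-448)) = -627 - (490 + 448) = -627 - 1*938 = -627 - 938 = -1565)
M(1026, b(-11))/((V(-51, -26 + (-2*0 + 3))*(-1065))) = -1565/((-45*(-1065))) = -1565/47925 = -1565*1/47925 = -313/9585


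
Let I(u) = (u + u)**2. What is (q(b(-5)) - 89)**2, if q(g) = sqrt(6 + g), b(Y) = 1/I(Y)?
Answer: (890 - sqrt(601))**2/100 ≈ 7490.6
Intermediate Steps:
I(u) = 4*u**2 (I(u) = (2*u)**2 = 4*u**2)
b(Y) = 1/(4*Y**2)
(q(b(-5)) - 89)**2 = (sqrt(6 + (1/4)/(-5)**2) - 89)**2 = (sqrt(6 + (1/4)*(1/25)) - 89)**2 = (sqrt(6 + 1/100) - 89)**2 = (sqrt(601/100) - 89)**2 = (sqrt(601)/10 - 89)**2 = (-89 + sqrt(601)/10)**2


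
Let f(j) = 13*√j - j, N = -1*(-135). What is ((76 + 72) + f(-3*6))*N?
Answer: 22410 + 5265*I*√2 ≈ 22410.0 + 7445.8*I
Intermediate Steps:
N = 135
f(j) = -j + 13*√j
((76 + 72) + f(-3*6))*N = ((76 + 72) + (-(-3)*6 + 13*√(-3*6)))*135 = (148 + (-1*(-18) + 13*√(-18)))*135 = (148 + (18 + 13*(3*I*√2)))*135 = (148 + (18 + 39*I*√2))*135 = (166 + 39*I*√2)*135 = 22410 + 5265*I*√2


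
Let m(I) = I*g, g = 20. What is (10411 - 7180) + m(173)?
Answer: 6691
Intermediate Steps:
m(I) = 20*I (m(I) = I*20 = 20*I)
(10411 - 7180) + m(173) = (10411 - 7180) + 20*173 = 3231 + 3460 = 6691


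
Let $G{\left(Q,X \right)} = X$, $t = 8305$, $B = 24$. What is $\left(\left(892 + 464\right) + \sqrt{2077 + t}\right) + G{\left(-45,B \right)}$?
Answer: $1380 + \sqrt{10382} \approx 1481.9$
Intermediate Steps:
$\left(\left(892 + 464\right) + \sqrt{2077 + t}\right) + G{\left(-45,B \right)} = \left(\left(892 + 464\right) + \sqrt{2077 + 8305}\right) + 24 = \left(1356 + \sqrt{10382}\right) + 24 = 1380 + \sqrt{10382}$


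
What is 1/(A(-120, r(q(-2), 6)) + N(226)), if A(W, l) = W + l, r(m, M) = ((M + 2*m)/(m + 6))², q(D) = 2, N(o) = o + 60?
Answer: 16/2681 ≈ 0.0059679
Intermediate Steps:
N(o) = 60 + o
r(m, M) = (M + 2*m)²/(6 + m)² (r(m, M) = ((M + 2*m)/(6 + m))² = (M + 2*m)²/(6 + m)²)
1/(A(-120, r(q(-2), 6)) + N(226)) = 1/((-120 + (6 + 2*2)²/(6 + 2)²) + (60 + 226)) = 1/((-120 + (6 + 4)²/8²) + 286) = 1/((-120 + (1/64)*10²) + 286) = 1/((-120 + (1/64)*100) + 286) = 1/((-120 + 25/16) + 286) = 1/(-1895/16 + 286) = 1/(2681/16) = 16/2681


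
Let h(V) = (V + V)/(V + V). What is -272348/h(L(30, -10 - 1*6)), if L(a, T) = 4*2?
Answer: -272348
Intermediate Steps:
L(a, T) = 8
h(V) = 1 (h(V) = (2*V)/((2*V)) = (2*V)*(1/(2*V)) = 1)
-272348/h(L(30, -10 - 1*6)) = -272348/1 = -272348*1 = -272348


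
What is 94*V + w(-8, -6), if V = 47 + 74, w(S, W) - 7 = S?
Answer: 11373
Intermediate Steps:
w(S, W) = 7 + S
V = 121
94*V + w(-8, -6) = 94*121 + (7 - 8) = 11374 - 1 = 11373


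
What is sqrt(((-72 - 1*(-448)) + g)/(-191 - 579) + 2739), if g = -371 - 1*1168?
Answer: sqrt(1624848610)/770 ≈ 52.350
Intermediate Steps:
g = -1539 (g = -371 - 1168 = -1539)
sqrt(((-72 - 1*(-448)) + g)/(-191 - 579) + 2739) = sqrt(((-72 - 1*(-448)) - 1539)/(-191 - 579) + 2739) = sqrt(((-72 + 448) - 1539)/(-770) + 2739) = sqrt((376 - 1539)*(-1/770) + 2739) = sqrt(-1163*(-1/770) + 2739) = sqrt(1163/770 + 2739) = sqrt(2110193/770) = sqrt(1624848610)/770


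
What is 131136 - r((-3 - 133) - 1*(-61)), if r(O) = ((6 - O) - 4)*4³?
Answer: 126208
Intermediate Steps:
r(O) = 128 - 64*O (r(O) = (2 - O)*64 = 128 - 64*O)
131136 - r((-3 - 133) - 1*(-61)) = 131136 - (128 - 64*((-3 - 133) - 1*(-61))) = 131136 - (128 - 64*(-136 + 61)) = 131136 - (128 - 64*(-75)) = 131136 - (128 + 4800) = 131136 - 1*4928 = 131136 - 4928 = 126208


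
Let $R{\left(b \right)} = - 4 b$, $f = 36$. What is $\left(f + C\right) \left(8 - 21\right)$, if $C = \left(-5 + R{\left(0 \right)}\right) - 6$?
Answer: $-325$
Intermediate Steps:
$C = -11$ ($C = \left(-5 - 0\right) - 6 = \left(-5 + 0\right) - 6 = -5 - 6 = -11$)
$\left(f + C\right) \left(8 - 21\right) = \left(36 - 11\right) \left(8 - 21\right) = 25 \left(8 - 21\right) = 25 \left(-13\right) = -325$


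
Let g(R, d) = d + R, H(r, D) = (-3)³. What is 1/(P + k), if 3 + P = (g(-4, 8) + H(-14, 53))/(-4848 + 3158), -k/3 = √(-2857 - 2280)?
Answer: -8529430/132071543509 + 8568300*I*√5137/132071543509 ≈ -6.4582e-5 + 0.0046499*I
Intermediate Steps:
H(r, D) = -27
k = -3*I*√5137 (k = -3*√(-2857 - 2280) = -3*I*√5137 ≈ -215.02*I)
g(R, d) = R + d
P = -5047/1690 (P = -3 + ((-4 + 8) - 27)/(-4848 + 3158) = -3 + (4 - 27)/(-1690) = -3 - 23*(-1/1690) = -3 + 23/1690 = -5047/1690 ≈ -2.9864)
1/(P + k) = 1/(-5047/1690 - 3*I*√5137)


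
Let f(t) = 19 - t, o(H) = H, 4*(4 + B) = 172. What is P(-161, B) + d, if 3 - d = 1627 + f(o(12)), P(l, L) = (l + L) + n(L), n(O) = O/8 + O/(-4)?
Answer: -14063/8 ≈ -1757.9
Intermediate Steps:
B = 39 (B = -4 + (¼)*172 = -4 + 43 = 39)
n(O) = -O/8 (n(O) = O*(⅛) + O*(-¼) = O/8 - O/4 = -O/8)
P(l, L) = l + 7*L/8 (P(l, L) = (l + L) - L/8 = (L + l) - L/8 = l + 7*L/8)
d = -1631 (d = 3 - (1627 + (19 - 1*12)) = 3 - (1627 + (19 - 12)) = 3 - (1627 + 7) = 3 - 1*1634 = 3 - 1634 = -1631)
P(-161, B) + d = (-161 + (7/8)*39) - 1631 = (-161 + 273/8) - 1631 = -1015/8 - 1631 = -14063/8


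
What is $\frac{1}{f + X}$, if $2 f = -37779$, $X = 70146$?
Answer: $\frac{2}{102513} \approx 1.951 \cdot 10^{-5}$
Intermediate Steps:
$f = - \frac{37779}{2}$ ($f = \frac{1}{2} \left(-37779\right) = - \frac{37779}{2} \approx -18890.0$)
$\frac{1}{f + X} = \frac{1}{- \frac{37779}{2} + 70146} = \frac{1}{\frac{102513}{2}} = \frac{2}{102513}$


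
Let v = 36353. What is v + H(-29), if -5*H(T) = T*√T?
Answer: 36353 + 29*I*√29/5 ≈ 36353.0 + 31.234*I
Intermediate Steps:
H(T) = -T^(3/2)/5 (H(T) = -T*√T/5 = -T^(3/2)/5)
v + H(-29) = 36353 - (-29)*I*√29/5 = 36353 + 29*I*√29/5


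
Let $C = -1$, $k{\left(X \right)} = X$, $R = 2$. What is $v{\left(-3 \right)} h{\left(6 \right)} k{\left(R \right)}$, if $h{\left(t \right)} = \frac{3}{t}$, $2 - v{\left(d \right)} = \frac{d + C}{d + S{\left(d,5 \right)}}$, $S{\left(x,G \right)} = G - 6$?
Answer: $1$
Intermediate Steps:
$S{\left(x,G \right)} = -6 + G$ ($S{\left(x,G \right)} = G - 6 = -6 + G$)
$v{\left(d \right)} = 1$ ($v{\left(d \right)} = 2 - \frac{d - 1}{d + \left(-6 + 5\right)} = 2 - \frac{-1 + d}{d - 1} = 2 - \frac{-1 + d}{-1 + d} = 2 - 1 = 1$)
$v{\left(-3 \right)} h{\left(6 \right)} k{\left(R \right)} = 1 \cdot \frac{3}{6} \cdot 2 = 1 \cdot 3 \cdot \frac{1}{6} \cdot 2 = 1 \cdot \frac{1}{2} \cdot 2 = \frac{1}{2} \cdot 2 = 1$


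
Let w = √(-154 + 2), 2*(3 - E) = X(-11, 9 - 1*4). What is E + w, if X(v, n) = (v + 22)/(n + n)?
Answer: 49/20 + 2*I*√38 ≈ 2.45 + 12.329*I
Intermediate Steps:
X(v, n) = (22 + v)/(2*n) (X(v, n) = (22 + v)/((2*n)) = (22 + v)*(1/(2*n)) = (22 + v)/(2*n))
E = 49/20 (E = 3 - (22 - 11)/(4*(9 - 1*4)) = 3 - 11/(4*(9 - 4)) = 3 - 11/(4*5) = 3 - ½*11/10 = 3 - 11/20 = 49/20 ≈ 2.4500)
w = 2*I*√38 (w = √(-152) = 2*I*√38 ≈ 12.329*I)
E + w = 49/20 + 2*I*√38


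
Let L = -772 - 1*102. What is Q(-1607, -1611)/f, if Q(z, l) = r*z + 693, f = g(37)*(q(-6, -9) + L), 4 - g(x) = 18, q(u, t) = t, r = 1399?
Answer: -1123750/6181 ≈ -181.81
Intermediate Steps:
L = -874 (L = -772 - 102 = -874)
g(x) = -14 (g(x) = 4 - 1*18 = 4 - 18 = -14)
f = 12362 (f = -14*(-9 - 874) = -14*(-883) = 12362)
Q(z, l) = 693 + 1399*z (Q(z, l) = 1399*z + 693 = 693 + 1399*z)
Q(-1607, -1611)/f = (693 + 1399*(-1607))/12362 = (693 - 2248193)*(1/12362) = -2247500*1/12362 = -1123750/6181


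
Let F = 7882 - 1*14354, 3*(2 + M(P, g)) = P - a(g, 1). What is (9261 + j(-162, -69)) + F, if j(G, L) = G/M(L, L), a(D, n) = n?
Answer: 106225/38 ≈ 2795.4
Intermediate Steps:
M(P, g) = -7/3 + P/3 (M(P, g) = -2 + (P - 1*1)/3 = -2 + (P - 1)/3 = -2 + (-1 + P)/3 = -2 + (-⅓ + P/3) = -7/3 + P/3)
F = -6472 (F = 7882 - 14354 = -6472)
j(G, L) = G/(-7/3 + L/3)
(9261 + j(-162, -69)) + F = (9261 + 3*(-162)/(-7 - 69)) - 6472 = (9261 + 3*(-162)/(-76)) - 6472 = (9261 + 3*(-162)*(-1/76)) - 6472 = (9261 + 243/38) - 6472 = 352161/38 - 6472 = 106225/38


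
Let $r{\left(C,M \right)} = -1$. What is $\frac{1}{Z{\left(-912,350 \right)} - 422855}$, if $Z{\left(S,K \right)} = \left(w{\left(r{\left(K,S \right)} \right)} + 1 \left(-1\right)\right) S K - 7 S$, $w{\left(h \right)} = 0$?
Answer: $- \frac{1}{97271} \approx -1.0281 \cdot 10^{-5}$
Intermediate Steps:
$Z{\left(S,K \right)} = - 7 S - K S$ ($Z{\left(S,K \right)} = \left(0 + 1 \left(-1\right)\right) S K - 7 S = \left(0 - 1\right) S K - 7 S = - S K - 7 S = - K S - 7 S = - 7 S - K S$)
$\frac{1}{Z{\left(-912,350 \right)} - 422855} = \frac{1}{\left(-1\right) \left(-912\right) \left(7 + 350\right) - 422855} = \frac{1}{\left(-1\right) \left(-912\right) 357 - 422855} = \frac{1}{325584 - 422855} = \frac{1}{-97271} = - \frac{1}{97271}$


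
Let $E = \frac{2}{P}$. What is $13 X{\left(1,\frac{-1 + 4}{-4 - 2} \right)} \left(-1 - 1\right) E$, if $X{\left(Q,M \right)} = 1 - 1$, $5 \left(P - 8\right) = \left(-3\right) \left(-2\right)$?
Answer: $0$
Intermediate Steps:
$P = \frac{46}{5}$ ($P = 8 + \frac{\left(-3\right) \left(-2\right)}{5} = 8 + \frac{1}{5} \cdot 6 = 8 + \frac{6}{5} = \frac{46}{5} \approx 9.2$)
$X{\left(Q,M \right)} = 0$ ($X{\left(Q,M \right)} = 1 - 1 = 0$)
$E = \frac{5}{23}$ ($E = \frac{2}{\frac{46}{5}} = 2 \cdot \frac{5}{46} = \frac{5}{23} \approx 0.21739$)
$13 X{\left(1,\frac{-1 + 4}{-4 - 2} \right)} \left(-1 - 1\right) E = 13 \cdot 0 \left(-1 - 1\right) \frac{5}{23} = 0 \left(\left(-2\right) \frac{5}{23}\right) = 0 \left(- \frac{10}{23}\right) = 0$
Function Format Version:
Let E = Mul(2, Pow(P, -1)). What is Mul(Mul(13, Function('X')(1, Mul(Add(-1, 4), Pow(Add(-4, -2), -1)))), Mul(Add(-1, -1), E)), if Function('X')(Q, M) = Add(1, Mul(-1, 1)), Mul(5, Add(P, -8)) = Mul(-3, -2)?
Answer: 0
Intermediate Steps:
P = Rational(46, 5) (P = Add(8, Mul(Rational(1, 5), Mul(-3, -2))) = Add(8, Mul(Rational(1, 5), 6)) = Add(8, Rational(6, 5)) = Rational(46, 5) ≈ 9.2000)
Function('X')(Q, M) = 0 (Function('X')(Q, M) = Add(1, -1) = 0)
E = Rational(5, 23) (E = Mul(2, Pow(Rational(46, 5), -1)) = Mul(2, Rational(5, 46)) = Rational(5, 23) ≈ 0.21739)
Mul(Mul(13, Function('X')(1, Mul(Add(-1, 4), Pow(Add(-4, -2), -1)))), Mul(Add(-1, -1), E)) = Mul(Mul(13, 0), Mul(Add(-1, -1), Rational(5, 23))) = Mul(0, Mul(-2, Rational(5, 23))) = Mul(0, Rational(-10, 23)) = 0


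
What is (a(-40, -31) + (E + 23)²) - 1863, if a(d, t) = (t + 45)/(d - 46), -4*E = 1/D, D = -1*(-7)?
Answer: -45032637/33712 ≈ -1335.8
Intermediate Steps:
D = 7
E = -1/28 (E = -¼/7 = -¼*⅐ = -1/28 ≈ -0.035714)
a(d, t) = (45 + t)/(-46 + d)
(a(-40, -31) + (E + 23)²) - 1863 = ((45 - 31)/(-46 - 40) + (-1/28 + 23)²) - 1863 = (14/(-86) + (643/28)²) - 1863 = (-1/86*14 + 413449/784) - 1863 = (-7/43 + 413449/784) - 1863 = 17772819/33712 - 1863 = -45032637/33712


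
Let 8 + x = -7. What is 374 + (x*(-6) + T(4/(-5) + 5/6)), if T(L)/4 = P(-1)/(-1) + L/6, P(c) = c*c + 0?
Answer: 20701/45 ≈ 460.02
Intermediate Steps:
x = -15 (x = -8 - 7 = -15)
P(c) = c**2 (P(c) = c**2 + 0 = c**2)
T(L) = -4 + 2*L/3 (T(L) = 4*((-1)**2/(-1) + L/6) = 4*(1*(-1) + L*(1/6)) = 4*(-1 + L/6) = -4 + 2*L/3)
374 + (x*(-6) + T(4/(-5) + 5/6)) = 374 + (-15*(-6) + (-4 + 2*(4/(-5) + 5/6)/3)) = 374 + (90 + (-4 + 2*(4*(-1/5) + 5*(1/6))/3)) = 374 + (90 + (-4 + 2*(-4/5 + 5/6)/3)) = 374 + (90 + (-4 + (2/3)*(1/30))) = 374 + (90 + (-4 + 1/45)) = 374 + (90 - 179/45) = 374 + 3871/45 = 20701/45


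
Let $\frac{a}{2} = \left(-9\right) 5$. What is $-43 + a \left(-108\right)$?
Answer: $9677$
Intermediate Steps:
$a = -90$ ($a = 2 \left(\left(-9\right) 5\right) = 2 \left(-45\right) = -90$)
$-43 + a \left(-108\right) = -43 - -9720 = -43 + 9720 = 9677$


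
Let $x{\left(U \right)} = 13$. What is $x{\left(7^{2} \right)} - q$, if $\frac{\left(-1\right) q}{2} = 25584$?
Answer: $51181$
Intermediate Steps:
$q = -51168$ ($q = \left(-2\right) 25584 = -51168$)
$x{\left(7^{2} \right)} - q = 13 - -51168 = 13 + 51168 = 51181$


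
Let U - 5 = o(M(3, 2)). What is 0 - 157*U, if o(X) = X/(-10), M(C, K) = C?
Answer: -7379/10 ≈ -737.90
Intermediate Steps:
o(X) = -X/10 (o(X) = X*(-⅒) = -X/10)
U = 47/10 (U = 5 - ⅒*3 = 5 - 3/10 = 47/10 ≈ 4.7000)
0 - 157*U = 0 - 157*47/10 = 0 - 7379/10 = -7379/10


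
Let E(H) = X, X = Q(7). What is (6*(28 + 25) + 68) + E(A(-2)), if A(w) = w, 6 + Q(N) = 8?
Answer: 388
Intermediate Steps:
Q(N) = 2 (Q(N) = -6 + 8 = 2)
X = 2
E(H) = 2
(6*(28 + 25) + 68) + E(A(-2)) = (6*(28 + 25) + 68) + 2 = (6*53 + 68) + 2 = (318 + 68) + 2 = 386 + 2 = 388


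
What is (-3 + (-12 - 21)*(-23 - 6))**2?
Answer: 910116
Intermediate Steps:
(-3 + (-12 - 21)*(-23 - 6))**2 = (-3 - 33*(-29))**2 = (-3 + 957)**2 = 954**2 = 910116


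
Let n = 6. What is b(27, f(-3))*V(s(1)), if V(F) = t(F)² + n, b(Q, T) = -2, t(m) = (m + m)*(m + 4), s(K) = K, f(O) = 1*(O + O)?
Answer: -212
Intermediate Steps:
f(O) = 2*O (f(O) = 1*(2*O) = 2*O)
t(m) = 2*m*(4 + m) (t(m) = (2*m)*(4 + m) = 2*m*(4 + m))
V(F) = 6 + 4*F²*(4 + F)² (V(F) = (2*F*(4 + F))² + 6 = 4*F²*(4 + F)² + 6 = 6 + 4*F²*(4 + F)²)
b(27, f(-3))*V(s(1)) = -2*(6 + 4*1²*(4 + 1)²) = -2*(6 + 4*1*5²) = -2*(6 + 4*1*25) = -2*(6 + 100) = -2*106 = -212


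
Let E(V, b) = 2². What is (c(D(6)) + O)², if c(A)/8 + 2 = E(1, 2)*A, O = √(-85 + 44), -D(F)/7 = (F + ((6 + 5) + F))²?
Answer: (118512 - I*√41)² ≈ 1.4045e+10 - 1.5e+6*I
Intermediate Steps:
E(V, b) = 4
D(F) = -7*(11 + 2*F)² (D(F) = -7*(F + ((6 + 5) + F))² = -7*(F + (11 + F))² = -7*(11 + 2*F)²)
O = I*√41 (O = √(-41) = I*√41 ≈ 6.4031*I)
c(A) = -16 + 32*A (c(A) = -16 + 8*(4*A) = -16 + 32*A)
(c(D(6)) + O)² = ((-16 + 32*(-7*(11 + 2*6)²)) + I*√41)² = ((-16 + 32*(-7*(11 + 12)²)) + I*√41)² = ((-16 + 32*(-7*23²)) + I*√41)² = ((-16 + 32*(-7*529)) + I*√41)² = ((-16 + 32*(-3703)) + I*√41)² = ((-16 - 118496) + I*√41)² = (-118512 + I*√41)²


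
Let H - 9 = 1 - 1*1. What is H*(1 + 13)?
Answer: 126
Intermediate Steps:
H = 9 (H = 9 + (1 - 1*1) = 9 + (1 - 1) = 9 + 0 = 9)
H*(1 + 13) = 9*(1 + 13) = 9*14 = 126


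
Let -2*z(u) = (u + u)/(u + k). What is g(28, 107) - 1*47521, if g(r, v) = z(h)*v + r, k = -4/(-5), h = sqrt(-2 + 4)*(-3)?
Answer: -10330056/217 - 3210*sqrt(2)/217 ≈ -47625.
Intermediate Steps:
h = -3*sqrt(2) (h = sqrt(2)*(-3) = -3*sqrt(2) ≈ -4.2426)
k = 4/5 (k = -4*(-1/5) = 4/5 ≈ 0.80000)
z(u) = -u/(4/5 + u) (z(u) = -(u + u)/(2*(u + 4/5)) = -2*u/(2*(4/5 + u)) = -u/(4/5 + u))
g(r, v) = r + 15*v*sqrt(2)/(4 - 15*sqrt(2)) (g(r, v) = (-5*(-3*sqrt(2))/(4 + 5*(-3*sqrt(2))))*v + r = (-5*(-3*sqrt(2))/(4 - 15*sqrt(2)))*v + r = (15*sqrt(2)/(4 - 15*sqrt(2)))*v + r = 15*v*sqrt(2)/(4 - 15*sqrt(2)) + r = r + 15*v*sqrt(2)/(4 - 15*sqrt(2)))
g(28, 107) - 1*47521 = (28 - 225/217*107 - 30/217*107*sqrt(2)) - 1*47521 = (28 - 24075/217 - 3210*sqrt(2)/217) - 47521 = (-17999/217 - 3210*sqrt(2)/217) - 47521 = -10330056/217 - 3210*sqrt(2)/217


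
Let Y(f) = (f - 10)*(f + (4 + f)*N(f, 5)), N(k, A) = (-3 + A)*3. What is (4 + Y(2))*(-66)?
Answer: 19800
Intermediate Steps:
N(k, A) = -9 + 3*A
Y(f) = (-10 + f)*(24 + 7*f) (Y(f) = (f - 10)*(f + (4 + f)*(-9 + 3*5)) = (-10 + f)*(f + (4 + f)*(-9 + 15)) = (-10 + f)*(f + (4 + f)*6) = (-10 + f)*(f + (24 + 6*f)) = (-10 + f)*(24 + 7*f))
(4 + Y(2))*(-66) = (4 + (-240 - 46*2 + 7*2**2))*(-66) = (4 + (-240 - 92 + 7*4))*(-66) = (4 + (-240 - 92 + 28))*(-66) = (4 - 304)*(-66) = -300*(-66) = 19800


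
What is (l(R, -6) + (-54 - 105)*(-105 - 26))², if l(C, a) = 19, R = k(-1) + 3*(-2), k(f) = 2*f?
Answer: 434639104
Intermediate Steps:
R = -8 (R = 2*(-1) + 3*(-2) = -2 - 6 = -8)
(l(R, -6) + (-54 - 105)*(-105 - 26))² = (19 + (-54 - 105)*(-105 - 26))² = (19 - 159*(-131))² = (19 + 20829)² = 20848² = 434639104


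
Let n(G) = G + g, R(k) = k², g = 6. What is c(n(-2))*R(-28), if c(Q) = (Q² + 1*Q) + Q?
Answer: 18816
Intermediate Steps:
n(G) = 6 + G (n(G) = G + 6 = 6 + G)
c(Q) = Q² + 2*Q (c(Q) = (Q² + Q) + Q = (Q + Q²) + Q = Q² + 2*Q)
c(n(-2))*R(-28) = ((6 - 2)*(2 + (6 - 2)))*(-28)² = (4*(2 + 4))*784 = (4*6)*784 = 24*784 = 18816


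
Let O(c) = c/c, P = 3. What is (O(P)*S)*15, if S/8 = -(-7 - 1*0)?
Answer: 840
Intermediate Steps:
O(c) = 1
S = 56 (S = 8*(-(-7 - 1*0)) = 8*(-(-7 + 0)) = 8*(-1*(-7)) = 8*7 = 56)
(O(P)*S)*15 = (1*56)*15 = 56*15 = 840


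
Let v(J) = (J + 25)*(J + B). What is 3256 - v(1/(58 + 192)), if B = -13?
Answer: 223809499/62500 ≈ 3581.0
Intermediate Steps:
v(J) = (-13 + J)*(25 + J) (v(J) = (J + 25)*(J - 13) = (25 + J)*(-13 + J) = (-13 + J)*(25 + J))
3256 - v(1/(58 + 192)) = 3256 - (-325 + (1/(58 + 192))² + 12/(58 + 192)) = 3256 - (-325 + (1/250)² + 12/250) = 3256 - (-325 + (1/250)² + 12*(1/250)) = 3256 - (-325 + 1/62500 + 6/125) = 3256 - 1*(-20309499/62500) = 3256 + 20309499/62500 = 223809499/62500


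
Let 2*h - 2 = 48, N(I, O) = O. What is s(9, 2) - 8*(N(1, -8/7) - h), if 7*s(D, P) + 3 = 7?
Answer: 1468/7 ≈ 209.71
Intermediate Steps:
s(D, P) = 4/7 (s(D, P) = -3/7 + (⅐)*7 = -3/7 + 1 = 4/7)
h = 25 (h = 1 + (½)*48 = 1 + 24 = 25)
s(9, 2) - 8*(N(1, -8/7) - h) = 4/7 - 8*(-8/7 - 1*25) = 4/7 - 8*(-8*⅐ - 25) = 4/7 - 8*(-8/7 - 25) = 4/7 - 8*(-183/7) = 4/7 + 1464/7 = 1468/7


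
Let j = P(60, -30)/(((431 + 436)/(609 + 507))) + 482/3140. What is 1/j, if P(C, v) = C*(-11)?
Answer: -453730/385396751 ≈ -0.0011773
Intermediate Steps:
P(C, v) = -11*C
j = -385396751/453730 (j = (-11*60)/(((431 + 436)/(609 + 507))) + 482/3140 = -660/(867/1116) + 482*(1/3140) = -660/(867*(1/1116)) + 241/1570 = -660/289/372 + 241/1570 = -660*372/289 + 241/1570 = -245520/289 + 241/1570 = -385396751/453730 ≈ -849.40)
1/j = 1/(-385396751/453730) = -453730/385396751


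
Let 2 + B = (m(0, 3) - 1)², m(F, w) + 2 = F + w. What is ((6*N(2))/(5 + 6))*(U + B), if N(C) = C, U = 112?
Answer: 120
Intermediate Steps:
m(F, w) = -2 + F + w (m(F, w) = -2 + (F + w) = -2 + F + w)
B = -2 (B = -2 + ((-2 + 0 + 3) - 1)² = -2 + (1 - 1)² = -2 + 0² = -2 + 0 = -2)
((6*N(2))/(5 + 6))*(U + B) = ((6*2)/(5 + 6))*(112 - 2) = (12/11)*110 = 120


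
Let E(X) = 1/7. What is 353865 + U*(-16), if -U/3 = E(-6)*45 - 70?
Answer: 2455695/7 ≈ 3.5081e+5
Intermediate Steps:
E(X) = ⅐
U = 1335/7 (U = -3*((⅐)*45 - 70) = -3*(45/7 - 70) = -3*(-445/7) = 1335/7 ≈ 190.71)
353865 + U*(-16) = 353865 + (1335/7)*(-16) = 353865 - 21360/7 = 2455695/7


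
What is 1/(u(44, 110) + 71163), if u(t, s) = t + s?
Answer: 1/71317 ≈ 1.4022e-5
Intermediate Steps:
u(t, s) = s + t
1/(u(44, 110) + 71163) = 1/((110 + 44) + 71163) = 1/(154 + 71163) = 1/71317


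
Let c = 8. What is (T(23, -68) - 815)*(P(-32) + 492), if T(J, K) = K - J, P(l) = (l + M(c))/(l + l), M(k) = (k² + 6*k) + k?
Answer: -1778025/4 ≈ -4.4451e+5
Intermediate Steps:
M(k) = k² + 7*k
P(l) = (120 + l)/(2*l) (P(l) = (l + 8*(7 + 8))/(l + l) = (l + 8*15)/((2*l)) = (l + 120)*(1/(2*l)) = (120 + l)*(1/(2*l)) = (120 + l)/(2*l))
(T(23, -68) - 815)*(P(-32) + 492) = ((-68 - 1*23) - 815)*((½)*(120 - 32)/(-32) + 492) = ((-68 - 23) - 815)*((½)*(-1/32)*88 + 492) = (-91 - 815)*(-11/8 + 492) = -906*3925/8 = -1778025/4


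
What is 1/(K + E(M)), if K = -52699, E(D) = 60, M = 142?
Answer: -1/52639 ≈ -1.8997e-5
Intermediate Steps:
1/(K + E(M)) = 1/(-52699 + 60) = 1/(-52639) = -1/52639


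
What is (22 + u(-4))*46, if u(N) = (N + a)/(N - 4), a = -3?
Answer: 4209/4 ≈ 1052.3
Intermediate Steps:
u(N) = (-3 + N)/(-4 + N) (u(N) = (N - 3)/(N - 4) = (-3 + N)/(-4 + N))
(22 + u(-4))*46 = (22 + (-3 - 4)/(-4 - 4))*46 = (22 - 7/(-8))*46 = (22 - ⅛*(-7))*46 = (22 + 7/8)*46 = (183/8)*46 = 4209/4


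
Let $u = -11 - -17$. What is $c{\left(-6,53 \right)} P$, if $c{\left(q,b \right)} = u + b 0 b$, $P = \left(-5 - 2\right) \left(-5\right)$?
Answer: $210$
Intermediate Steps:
$u = 6$ ($u = -11 + 17 = 6$)
$P = 35$ ($P = \left(-5 - 2\right) \left(-5\right) = \left(-7\right) \left(-5\right) = 35$)
$c{\left(q,b \right)} = 6$ ($c{\left(q,b \right)} = 6 + b 0 b = 6 + 0 b = 6 + 0 = 6$)
$c{\left(-6,53 \right)} P = 6 \cdot 35 = 210$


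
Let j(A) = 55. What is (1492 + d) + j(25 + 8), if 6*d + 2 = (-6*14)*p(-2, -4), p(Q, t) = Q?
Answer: 4724/3 ≈ 1574.7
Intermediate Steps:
d = 83/3 (d = -1/3 + (-6*14*(-2))/6 = -1/3 + (-84*(-2))/6 = -1/3 + (1/6)*168 = -1/3 + 28 = 83/3 ≈ 27.667)
(1492 + d) + j(25 + 8) = (1492 + 83/3) + 55 = 4559/3 + 55 = 4724/3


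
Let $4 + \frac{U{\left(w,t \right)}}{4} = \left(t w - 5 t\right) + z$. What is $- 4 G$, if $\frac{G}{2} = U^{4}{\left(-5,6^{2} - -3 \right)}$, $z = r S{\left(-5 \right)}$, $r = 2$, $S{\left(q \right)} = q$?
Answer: $-54557619519488$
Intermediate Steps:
$z = -10$ ($z = 2 \left(-5\right) = -10$)
$U{\left(w,t \right)} = -56 - 20 t + 4 t w$ ($U{\left(w,t \right)} = -16 + 4 \left(\left(t w - 5 t\right) - 10\right) = -16 + 4 \left(\left(- 5 t + t w\right) - 10\right) = -16 + 4 \left(-10 - 5 t + t w\right) = -16 - \left(40 + 20 t - 4 t w\right) = -56 - 20 t + 4 t w$)
$G = 13639404879872$ ($G = 2 \left(-56 - 20 \left(6^{2} - -3\right) + 4 \left(6^{2} - -3\right) \left(-5\right)\right)^{4} = 2 \left(-56 - 20 \left(36 + 3\right) + 4 \left(36 + 3\right) \left(-5\right)\right)^{4} = 2 \left(-56 - 780 + 4 \cdot 39 \left(-5\right)\right)^{4} = 2 \left(-56 - 780 - 780\right)^{4} = 2 \left(-1616\right)^{4} = 2 \cdot 6819702439936 = 13639404879872$)
$- 4 G = \left(-4\right) 13639404879872 = -54557619519488$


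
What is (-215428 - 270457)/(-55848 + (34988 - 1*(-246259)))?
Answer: -485885/225399 ≈ -2.1557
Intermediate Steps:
(-215428 - 270457)/(-55848 + (34988 - 1*(-246259))) = -485885/(-55848 + (34988 + 246259)) = -485885/(-55848 + 281247) = -485885/225399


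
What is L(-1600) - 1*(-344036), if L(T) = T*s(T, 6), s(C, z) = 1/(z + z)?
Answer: 1031708/3 ≈ 3.4390e+5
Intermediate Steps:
s(C, z) = 1/(2*z)
L(T) = T/12 (L(T) = T*((½)/6) = T*((½)*(⅙)) = T*(1/12) = T/12)
L(-1600) - 1*(-344036) = (1/12)*(-1600) - 1*(-344036) = -400/3 + 344036 = 1031708/3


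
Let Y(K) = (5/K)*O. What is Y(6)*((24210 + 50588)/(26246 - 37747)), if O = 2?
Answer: -373990/34503 ≈ -10.839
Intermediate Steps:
Y(K) = 10/K (Y(K) = (5/K)*2 = 10/K)
Y(6)*((24210 + 50588)/(26246 - 37747)) = (10/6)*((24210 + 50588)/(26246 - 37747)) = (10*(⅙))*(74798/(-11501)) = 5*(74798*(-1/11501))/3 = (5/3)*(-74798/11501) = -373990/34503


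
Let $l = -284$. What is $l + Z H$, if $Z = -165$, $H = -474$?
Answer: $77926$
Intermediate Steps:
$l + Z H = -284 - -78210 = -284 + 78210 = 77926$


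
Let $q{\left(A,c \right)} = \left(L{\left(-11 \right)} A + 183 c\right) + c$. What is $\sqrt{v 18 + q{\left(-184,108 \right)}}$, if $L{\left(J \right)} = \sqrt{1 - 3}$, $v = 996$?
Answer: $2 \sqrt{9450 - 46 i \sqrt{2}} \approx 194.42 - 0.6692 i$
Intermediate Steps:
$L{\left(J \right)} = i \sqrt{2}$ ($L{\left(J \right)} = \sqrt{-2} = i \sqrt{2}$)
$q{\left(A,c \right)} = 184 c + i A \sqrt{2}$ ($q{\left(A,c \right)} = \left(i \sqrt{2} A + 183 c\right) + c = \left(i A \sqrt{2} + 183 c\right) + c = \left(183 c + i A \sqrt{2}\right) + c = 184 c + i A \sqrt{2}$)
$\sqrt{v 18 + q{\left(-184,108 \right)}} = \sqrt{996 \cdot 18 + \left(184 \cdot 108 + i \left(-184\right) \sqrt{2}\right)} = \sqrt{17928 + \left(19872 - 184 i \sqrt{2}\right)} = \sqrt{37800 - 184 i \sqrt{2}}$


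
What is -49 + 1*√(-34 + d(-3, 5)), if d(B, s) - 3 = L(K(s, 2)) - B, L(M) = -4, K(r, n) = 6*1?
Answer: -49 + 4*I*√2 ≈ -49.0 + 5.6569*I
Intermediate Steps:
K(r, n) = 6
d(B, s) = -1 - B (d(B, s) = 3 + (-4 - B) = -1 - B)
-49 + 1*√(-34 + d(-3, 5)) = -49 + 1*√(-34 + (-1 - 1*(-3))) = -49 + 1*√(-34 + (-1 + 3)) = -49 + 1*√(-34 + 2) = -49 + 1*√(-32) = -49 + 1*(4*I*√2) = -49 + 4*I*√2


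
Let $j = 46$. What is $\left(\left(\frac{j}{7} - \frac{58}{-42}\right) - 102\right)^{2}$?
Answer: $\frac{3900625}{441} \approx 8845.0$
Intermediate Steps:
$\left(\left(\frac{j}{7} - \frac{58}{-42}\right) - 102\right)^{2} = \left(\left(\frac{46}{7} - \frac{58}{-42}\right) - 102\right)^{2} = \left(\left(46 \cdot \frac{1}{7} - - \frac{29}{21}\right) - 102\right)^{2} = \left(\left(\frac{46}{7} + \frac{29}{21}\right) - 102\right)^{2} = \left(\frac{167}{21} - 102\right)^{2} = \left(- \frac{1975}{21}\right)^{2} = \frac{3900625}{441}$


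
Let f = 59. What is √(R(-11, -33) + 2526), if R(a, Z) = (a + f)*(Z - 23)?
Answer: 9*I*√2 ≈ 12.728*I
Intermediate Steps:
R(a, Z) = (-23 + Z)*(59 + a) (R(a, Z) = (a + 59)*(Z - 23) = (59 + a)*(-23 + Z) = (-23 + Z)*(59 + a))
√(R(-11, -33) + 2526) = √((-1357 - 23*(-11) + 59*(-33) - 33*(-11)) + 2526) = √((-1357 + 253 - 1947 + 363) + 2526) = √(-2688 + 2526) = √(-162) = 9*I*√2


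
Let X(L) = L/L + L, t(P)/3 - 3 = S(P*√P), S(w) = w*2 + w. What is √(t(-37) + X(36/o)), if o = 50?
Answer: √(268 - 8325*I*√37)/5 ≈ 31.909 - 31.74*I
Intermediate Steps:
S(w) = 3*w (S(w) = 2*w + w = 3*w)
t(P) = 9 + 9*P^(3/2) (t(P) = 9 + 3*(3*(P*√P)) = 9 + 3*(3*P^(3/2)) = 9 + 9*P^(3/2))
X(L) = 1 + L
√(t(-37) + X(36/o)) = √((9 + 9*(-37)^(3/2)) + (1 + 36/50)) = √((9 + 9*(-37*I*√37)) + (1 + 36*(1/50))) = √((9 - 333*I*√37) + (1 + 18/25)) = √((9 - 333*I*√37) + 43/25) = √(268/25 - 333*I*√37)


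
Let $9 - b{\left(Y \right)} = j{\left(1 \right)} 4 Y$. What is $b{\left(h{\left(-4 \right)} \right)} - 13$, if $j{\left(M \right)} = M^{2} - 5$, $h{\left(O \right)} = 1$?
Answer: $12$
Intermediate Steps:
$j{\left(M \right)} = -5 + M^{2}$ ($j{\left(M \right)} = M^{2} - 5 = -5 + M^{2}$)
$b{\left(Y \right)} = 9 + 16 Y$ ($b{\left(Y \right)} = 9 - \left(-5 + 1^{2}\right) 4 Y = 9 - \left(-5 + 1\right) 4 Y = 9 - \left(-4\right) 4 Y = 9 - - 16 Y = 9 + 16 Y$)
$b{\left(h{\left(-4 \right)} \right)} - 13 = \left(9 + 16 \cdot 1\right) - 13 = \left(9 + 16\right) - 13 = 25 - 13 = 12$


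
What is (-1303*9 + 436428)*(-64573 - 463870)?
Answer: -224430270543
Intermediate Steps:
(-1303*9 + 436428)*(-64573 - 463870) = (-11727 + 436428)*(-528443) = 424701*(-528443) = -224430270543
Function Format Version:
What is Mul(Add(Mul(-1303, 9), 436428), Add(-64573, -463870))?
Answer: -224430270543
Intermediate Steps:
Mul(Add(Mul(-1303, 9), 436428), Add(-64573, -463870)) = Mul(Add(-11727, 436428), -528443) = Mul(424701, -528443) = -224430270543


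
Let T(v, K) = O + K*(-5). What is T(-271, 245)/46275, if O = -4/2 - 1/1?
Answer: -1228/46275 ≈ -0.026537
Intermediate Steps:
O = -3 (O = -4*½ - 1*1 = -2 - 1 = -3)
T(v, K) = -3 - 5*K (T(v, K) = -3 + K*(-5) = -3 - 5*K)
T(-271, 245)/46275 = (-3 - 5*245)/46275 = (-3 - 1225)*(1/46275) = -1228*1/46275 = -1228/46275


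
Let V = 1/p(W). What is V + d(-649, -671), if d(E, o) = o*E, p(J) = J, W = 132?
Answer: 57483229/132 ≈ 4.3548e+5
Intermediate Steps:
d(E, o) = E*o
V = 1/132 ≈ 0.0075758
V + d(-649, -671) = 1/132 - 649*(-671) = 1/132 + 435479 = 57483229/132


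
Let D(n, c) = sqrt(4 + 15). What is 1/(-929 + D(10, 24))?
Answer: -929/863022 - sqrt(19)/863022 ≈ -0.0010815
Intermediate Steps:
D(n, c) = sqrt(19)
1/(-929 + D(10, 24)) = 1/(-929 + sqrt(19))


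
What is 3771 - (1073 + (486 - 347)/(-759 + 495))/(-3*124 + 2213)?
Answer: 1832513371/486024 ≈ 3770.4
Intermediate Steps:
3771 - (1073 + (486 - 347)/(-759 + 495))/(-3*124 + 2213) = 3771 - (1073 + 139/(-264))/(-372 + 2213) = 3771 - (1073 + 139*(-1/264))/1841 = 3771 - (1073 - 139/264)/1841 = 3771 - 283133/(264*1841) = 3771 - 1*283133/486024 = 3771 - 283133/486024 = 1832513371/486024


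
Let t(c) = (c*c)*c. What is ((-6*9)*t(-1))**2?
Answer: 2916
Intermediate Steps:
t(c) = c**3 (t(c) = c**2*c = c**3)
((-6*9)*t(-1))**2 = (-6*9*(-1)**3)**2 = (-54*(-1))**2 = 54**2 = 2916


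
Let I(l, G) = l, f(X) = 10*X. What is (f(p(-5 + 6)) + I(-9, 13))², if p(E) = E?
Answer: 1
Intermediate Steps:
(f(p(-5 + 6)) + I(-9, 13))² = (10*(-5 + 6) - 9)² = (10*1 - 9)² = (10 - 9)² = 1² = 1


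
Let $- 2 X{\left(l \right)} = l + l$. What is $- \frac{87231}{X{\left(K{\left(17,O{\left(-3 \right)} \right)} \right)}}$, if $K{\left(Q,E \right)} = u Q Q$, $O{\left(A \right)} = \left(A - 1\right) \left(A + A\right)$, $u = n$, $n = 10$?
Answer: $\frac{87231}{2890} \approx 30.184$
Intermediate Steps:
$u = 10$
$O{\left(A \right)} = 2 A \left(-1 + A\right)$ ($O{\left(A \right)} = \left(-1 + A\right) 2 A = 2 A \left(-1 + A\right)$)
$K{\left(Q,E \right)} = 10 Q^{2}$ ($K{\left(Q,E \right)} = 10 Q Q = 10 Q^{2}$)
$X{\left(l \right)} = - l$ ($X{\left(l \right)} = - \frac{l + l}{2} = - \frac{2 l}{2} = - l$)
$- \frac{87231}{X{\left(K{\left(17,O{\left(-3 \right)} \right)} \right)}} = - \frac{87231}{\left(-1\right) 10 \cdot 17^{2}} = - \frac{87231}{\left(-1\right) 10 \cdot 289} = - \frac{87231}{\left(-1\right) 2890} = - \frac{87231}{-2890} = \left(-87231\right) \left(- \frac{1}{2890}\right) = \frac{87231}{2890}$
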